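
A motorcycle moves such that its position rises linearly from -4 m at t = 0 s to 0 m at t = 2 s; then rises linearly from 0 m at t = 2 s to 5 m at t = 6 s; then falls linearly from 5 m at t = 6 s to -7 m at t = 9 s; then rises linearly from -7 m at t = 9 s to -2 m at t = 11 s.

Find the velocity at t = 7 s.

-4 m/s

Velocity is the slope of the x-t graph on 6–9 s: (-7 − 5)/(9 − 6) = -4 m/s.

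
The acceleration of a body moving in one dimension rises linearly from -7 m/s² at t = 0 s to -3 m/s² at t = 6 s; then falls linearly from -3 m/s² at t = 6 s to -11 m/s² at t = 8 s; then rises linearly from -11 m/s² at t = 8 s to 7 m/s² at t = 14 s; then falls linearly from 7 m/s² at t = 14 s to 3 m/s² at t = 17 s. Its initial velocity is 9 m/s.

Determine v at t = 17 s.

Δv equals the area under the a-t graph; then v = v₀ + Δv.
0–6 s: ½(-7 + -3)(6) = -30 m/s
6–8 s: ½(-3 + -11)(2) = -14 m/s
8–14 s: ½(-11 + 7)(6) = -12 m/s
14–17 s: ½(7 + 3)(3) = 15 m/s
Δv = -41 m/s, so v(17) = 9 + (-41) = -32 m/s.

-32 m/s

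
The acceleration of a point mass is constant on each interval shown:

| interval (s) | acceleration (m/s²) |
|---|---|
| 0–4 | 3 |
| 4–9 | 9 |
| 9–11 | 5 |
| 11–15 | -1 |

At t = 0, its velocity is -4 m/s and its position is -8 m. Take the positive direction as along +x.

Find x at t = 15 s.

512.5 m

On each constant-a segment, Δv = aΔt and Δx = v₀Δt + ½aΔt²; chain segment to segment.
0–4 s: v starts -4 m/s; Δx = -4·4 + ½·3·4² = 8 m; v ends 8 m/s.
4–9 s: v starts 8 m/s; Δx = 8·5 + ½·9·5² = 152.5 m; v ends 53 m/s.
9–11 s: v starts 53 m/s; Δx = 53·2 + ½·5·2² = 116 m; v ends 63 m/s.
11–15 s: v starts 63 m/s; Δx = 63·4 + ½·-1·4² = 244 m; v ends 59 m/s.
x(15) = -8 + Σ Δx = 512.5 m.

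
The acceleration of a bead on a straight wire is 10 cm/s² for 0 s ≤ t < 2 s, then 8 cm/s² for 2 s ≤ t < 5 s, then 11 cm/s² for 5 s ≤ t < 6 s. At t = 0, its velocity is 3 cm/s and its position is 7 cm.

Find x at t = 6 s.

190.5 cm

On each constant-a segment, Δv = aΔt and Δx = v₀Δt + ½aΔt²; chain segment to segment.
0–2 s: v starts 3 cm/s; Δx = 3·2 + ½·10·2² = 26 cm; v ends 23 cm/s.
2–5 s: v starts 23 cm/s; Δx = 23·3 + ½·8·3² = 105 cm; v ends 47 cm/s.
5–6 s: v starts 47 cm/s; Δx = 47·1 + ½·11·1² = 52.5 cm; v ends 58 cm/s.
x(6) = 7 + Σ Δx = 190.5 cm.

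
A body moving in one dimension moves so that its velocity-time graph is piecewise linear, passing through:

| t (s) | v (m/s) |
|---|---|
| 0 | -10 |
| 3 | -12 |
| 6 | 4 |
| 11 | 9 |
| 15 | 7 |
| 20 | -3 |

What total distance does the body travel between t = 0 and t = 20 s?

Distance (not displacement) is the total path length: add the absolute areas under v-t.
0–3 s: |½(-10 + -12)(3)| = 33 m
3–6 s: v = 0 at t = 5.25 s; triangle areas 13.5 + 1.5 = 15 m
6–11 s: |½(4 + 9)(5)| = 32.5 m
11–15 s: |½(9 + 7)(4)| = 32 m
15–20 s: v = 0 at t = 18.5 s; triangle areas 12.25 + 2.25 = 14.5 m
Total distance = 127 m

127 m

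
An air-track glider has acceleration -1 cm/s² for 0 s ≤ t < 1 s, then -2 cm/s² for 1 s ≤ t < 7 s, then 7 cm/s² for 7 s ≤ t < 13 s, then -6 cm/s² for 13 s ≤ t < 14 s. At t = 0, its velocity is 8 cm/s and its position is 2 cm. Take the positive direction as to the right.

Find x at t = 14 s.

On each constant-a segment, Δv = aΔt and Δx = v₀Δt + ½aΔt²; chain segment to segment.
0–1 s: v starts 8 cm/s; Δx = 8·1 + ½·-1·1² = 7.5 cm; v ends 7 cm/s.
1–7 s: v starts 7 cm/s; Δx = 7·6 + ½·-2·6² = 6 cm; v ends -5 cm/s.
7–13 s: v starts -5 cm/s; Δx = -5·6 + ½·7·6² = 96 cm; v ends 37 cm/s.
13–14 s: v starts 37 cm/s; Δx = 37·1 + ½·-6·1² = 34 cm; v ends 31 cm/s.
x(14) = 2 + Σ Δx = 145.5 cm.

145.5 cm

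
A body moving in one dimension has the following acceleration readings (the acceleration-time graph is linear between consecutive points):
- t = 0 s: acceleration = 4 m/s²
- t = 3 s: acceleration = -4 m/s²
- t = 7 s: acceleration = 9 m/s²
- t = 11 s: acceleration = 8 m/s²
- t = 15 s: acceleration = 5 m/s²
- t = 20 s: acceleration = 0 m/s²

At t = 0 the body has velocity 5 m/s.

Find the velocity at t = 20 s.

Δv equals the area under the a-t graph; then v = v₀ + Δv.
0–3 s: ½(4 + -4)(3) = 0 m/s
3–7 s: ½(-4 + 9)(4) = 10 m/s
7–11 s: ½(9 + 8)(4) = 34 m/s
11–15 s: ½(8 + 5)(4) = 26 m/s
15–20 s: ½(5 + 0)(5) = 12.5 m/s
Δv = 82.5 m/s, so v(20) = 5 + (82.5) = 87.5 m/s.

87.5 m/s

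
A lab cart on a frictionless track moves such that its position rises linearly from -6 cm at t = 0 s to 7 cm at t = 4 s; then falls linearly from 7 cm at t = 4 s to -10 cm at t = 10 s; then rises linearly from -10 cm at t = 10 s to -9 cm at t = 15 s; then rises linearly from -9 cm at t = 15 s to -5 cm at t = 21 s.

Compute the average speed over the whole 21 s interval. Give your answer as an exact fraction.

5/3 cm/s

Average speed = (total path length)/(elapsed time); on a piecewise-linear x-t graph the path length is Σ|Δx|.
0–4 s: |Δx| = |7 − -6| = 13 cm
4–10 s: |Δx| = |-10 − 7| = 17 cm
10–15 s: |Δx| = |-9 − -10| = 1 cm
15–21 s: |Δx| = |-5 − -9| = 4 cm
Total path = 35 cm; average speed = 35/21 = 5/3 cm/s.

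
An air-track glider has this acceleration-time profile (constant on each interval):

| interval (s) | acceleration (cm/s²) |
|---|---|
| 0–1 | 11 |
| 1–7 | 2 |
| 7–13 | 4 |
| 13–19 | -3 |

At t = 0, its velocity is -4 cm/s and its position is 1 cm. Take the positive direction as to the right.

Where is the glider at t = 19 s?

470.5 cm

On each constant-a segment, Δv = aΔt and Δx = v₀Δt + ½aΔt²; chain segment to segment.
0–1 s: v starts -4 cm/s; Δx = -4·1 + ½·11·1² = 1.5 cm; v ends 7 cm/s.
1–7 s: v starts 7 cm/s; Δx = 7·6 + ½·2·6² = 78 cm; v ends 19 cm/s.
7–13 s: v starts 19 cm/s; Δx = 19·6 + ½·4·6² = 186 cm; v ends 43 cm/s.
13–19 s: v starts 43 cm/s; Δx = 43·6 + ½·-3·6² = 204 cm; v ends 25 cm/s.
x(19) = 1 + Σ Δx = 470.5 cm.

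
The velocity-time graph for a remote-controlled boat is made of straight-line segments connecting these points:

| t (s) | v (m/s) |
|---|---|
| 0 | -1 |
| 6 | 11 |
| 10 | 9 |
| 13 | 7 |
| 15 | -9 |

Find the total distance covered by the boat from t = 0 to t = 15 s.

Total distance travelled is ∫|v| dt — sum the magnitudes of each area piece.
0–6 s: v = 0 at t = 0.5 s; triangle areas 0.25 + 30.25 = 30.5 m
6–10 s: |½(11 + 9)(4)| = 40 m
10–13 s: |½(9 + 7)(3)| = 24 m
13–15 s: v = 0 at t = 13.875 s; triangle areas 3.0625 + 5.0625 = 8.125 m
Total distance = 102.625 m

102.625 m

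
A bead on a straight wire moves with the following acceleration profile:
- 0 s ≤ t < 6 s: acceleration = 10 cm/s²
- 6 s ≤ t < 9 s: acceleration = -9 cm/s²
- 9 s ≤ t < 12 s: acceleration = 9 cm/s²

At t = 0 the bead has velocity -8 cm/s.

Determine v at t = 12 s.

52 cm/s

Δv equals the area under the a-t graph; then v = v₀ + Δv.
0–6 s: 10 × 6 = 60 cm/s
6–9 s: -9 × 3 = -27 cm/s
9–12 s: 9 × 3 = 27 cm/s
Δv = 60 cm/s, so v(12) = -8 + (60) = 52 cm/s.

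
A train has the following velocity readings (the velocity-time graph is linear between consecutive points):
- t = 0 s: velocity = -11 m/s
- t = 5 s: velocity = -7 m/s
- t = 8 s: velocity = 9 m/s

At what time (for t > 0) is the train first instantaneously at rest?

t = 6.3125 s

v changes sign on 5–8 s (from -7 to 9); the graph is linear there, so v = 0 at t = 5 + (7)·(8 − 5)/(9 − -7) = 6.3125 s.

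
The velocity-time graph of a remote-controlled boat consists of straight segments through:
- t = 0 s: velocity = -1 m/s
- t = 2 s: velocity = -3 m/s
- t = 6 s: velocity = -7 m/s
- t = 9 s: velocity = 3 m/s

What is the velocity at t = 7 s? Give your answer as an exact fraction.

-11/3 m/s

On 6–9 s the graph is linear from -7 to 3 m/s: v(7) = -7 + (3 − -7)·(7 − 6)/(9 − 6) = -11/3 m/s.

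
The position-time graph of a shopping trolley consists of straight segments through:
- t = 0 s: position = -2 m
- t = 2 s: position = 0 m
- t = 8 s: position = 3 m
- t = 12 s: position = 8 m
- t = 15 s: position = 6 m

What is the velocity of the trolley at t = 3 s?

0.5 m/s

Velocity is the slope of the x-t graph on 2–8 s: (3 − 0)/(8 − 2) = 0.5 m/s.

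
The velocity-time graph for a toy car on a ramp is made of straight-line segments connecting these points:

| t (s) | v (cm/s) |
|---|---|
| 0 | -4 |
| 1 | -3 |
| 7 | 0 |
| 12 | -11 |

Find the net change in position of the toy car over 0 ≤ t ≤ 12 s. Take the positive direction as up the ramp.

-40 cm

Displacement is the signed area under the v-t curve.
0–1 s: ½(-4 + -3)(1) = -3.5 cm
1–7 s: ½(-3 + 0)(6) = -9 cm
7–12 s: ½(0 + -11)(5) = -27.5 cm
Net displacement = -40 cm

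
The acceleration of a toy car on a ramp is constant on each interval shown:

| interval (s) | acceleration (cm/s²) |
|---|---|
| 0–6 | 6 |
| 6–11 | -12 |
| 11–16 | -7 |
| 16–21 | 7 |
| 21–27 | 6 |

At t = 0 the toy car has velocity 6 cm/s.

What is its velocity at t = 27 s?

18 cm/s

Δv equals the area under the a-t graph; then v = v₀ + Δv.
0–6 s: 6 × 6 = 36 cm/s
6–11 s: -12 × 5 = -60 cm/s
11–16 s: -7 × 5 = -35 cm/s
16–21 s: 7 × 5 = 35 cm/s
21–27 s: 6 × 6 = 36 cm/s
Δv = 12 cm/s, so v(27) = 6 + (12) = 18 cm/s.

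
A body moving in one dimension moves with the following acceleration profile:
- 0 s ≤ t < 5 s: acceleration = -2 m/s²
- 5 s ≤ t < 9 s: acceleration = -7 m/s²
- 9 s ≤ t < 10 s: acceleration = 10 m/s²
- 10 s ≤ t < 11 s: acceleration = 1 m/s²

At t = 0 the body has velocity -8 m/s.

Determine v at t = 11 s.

-35 m/s

Δv equals the area under the a-t graph; then v = v₀ + Δv.
0–5 s: -2 × 5 = -10 m/s
5–9 s: -7 × 4 = -28 m/s
9–10 s: 10 × 1 = 10 m/s
10–11 s: 1 × 1 = 1 m/s
Δv = -27 m/s, so v(11) = -8 + (-27) = -35 m/s.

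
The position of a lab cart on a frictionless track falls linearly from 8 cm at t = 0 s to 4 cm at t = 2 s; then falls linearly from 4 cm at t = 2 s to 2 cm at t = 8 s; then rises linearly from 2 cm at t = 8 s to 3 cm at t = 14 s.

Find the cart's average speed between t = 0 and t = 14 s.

0.5 cm/s

Average speed = (total path length)/(elapsed time); on a piecewise-linear x-t graph the path length is Σ|Δx|.
0–2 s: |Δx| = |4 − 8| = 4 cm
2–8 s: |Δx| = |2 − 4| = 2 cm
8–14 s: |Δx| = |3 − 2| = 1 cm
Total path = 7 cm; average speed = 7/14 = 0.5 cm/s.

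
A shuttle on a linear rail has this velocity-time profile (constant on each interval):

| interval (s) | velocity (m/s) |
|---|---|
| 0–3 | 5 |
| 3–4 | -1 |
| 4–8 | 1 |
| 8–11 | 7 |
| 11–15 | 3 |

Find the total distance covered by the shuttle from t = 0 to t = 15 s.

53 m

Total distance travelled is ∫|v| dt — sum the magnitudes of each area piece.
0–3 s: |5| × 3 = 15 m
3–4 s: |-1| × 1 = 1 m
4–8 s: |1| × 4 = 4 m
8–11 s: |7| × 3 = 21 m
11–15 s: |3| × 4 = 12 m
Total distance = 53 m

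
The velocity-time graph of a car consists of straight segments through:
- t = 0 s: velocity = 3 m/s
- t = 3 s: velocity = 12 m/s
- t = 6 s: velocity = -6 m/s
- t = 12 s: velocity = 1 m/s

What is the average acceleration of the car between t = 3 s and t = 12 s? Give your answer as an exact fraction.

-11/9 m/s²

Average acceleration = Δv/Δt = (1 − 12)/(12 − 3) = -11/9 m/s².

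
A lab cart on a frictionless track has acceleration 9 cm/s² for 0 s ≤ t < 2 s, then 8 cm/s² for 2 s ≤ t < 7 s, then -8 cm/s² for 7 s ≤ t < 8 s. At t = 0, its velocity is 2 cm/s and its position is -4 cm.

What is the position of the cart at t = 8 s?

On each constant-a segment, Δv = aΔt and Δx = v₀Δt + ½aΔt²; chain segment to segment.
0–2 s: v starts 2 cm/s; Δx = 2·2 + ½·9·2² = 22 cm; v ends 20 cm/s.
2–7 s: v starts 20 cm/s; Δx = 20·5 + ½·8·5² = 200 cm; v ends 60 cm/s.
7–8 s: v starts 60 cm/s; Δx = 60·1 + ½·-8·1² = 56 cm; v ends 52 cm/s.
x(8) = -4 + Σ Δx = 274 cm.

274 cm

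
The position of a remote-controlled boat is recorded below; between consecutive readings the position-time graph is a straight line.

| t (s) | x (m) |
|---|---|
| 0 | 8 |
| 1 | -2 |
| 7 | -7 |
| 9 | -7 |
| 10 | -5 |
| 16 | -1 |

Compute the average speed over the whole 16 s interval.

Average speed = (total path length)/(elapsed time); on a piecewise-linear x-t graph the path length is Σ|Δx|.
0–1 s: |Δx| = |-2 − 8| = 10 m
1–7 s: |Δx| = |-7 − -2| = 5 m
7–9 s: |Δx| = |-7 − -7| = 0 m
9–10 s: |Δx| = |-5 − -7| = 2 m
10–16 s: |Δx| = |-1 − -5| = 4 m
Total path = 21 m; average speed = 21/16 = 1.3125 m/s.

1.3125 m/s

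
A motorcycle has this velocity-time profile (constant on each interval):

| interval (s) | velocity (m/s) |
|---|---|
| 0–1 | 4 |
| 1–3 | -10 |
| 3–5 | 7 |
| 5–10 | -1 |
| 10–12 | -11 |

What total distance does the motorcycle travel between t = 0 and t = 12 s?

Distance (not displacement) is the total path length: add the absolute areas under v-t.
0–1 s: |4| × 1 = 4 m
1–3 s: |-10| × 2 = 20 m
3–5 s: |7| × 2 = 14 m
5–10 s: |-1| × 5 = 5 m
10–12 s: |-11| × 2 = 22 m
Total distance = 65 m

65 m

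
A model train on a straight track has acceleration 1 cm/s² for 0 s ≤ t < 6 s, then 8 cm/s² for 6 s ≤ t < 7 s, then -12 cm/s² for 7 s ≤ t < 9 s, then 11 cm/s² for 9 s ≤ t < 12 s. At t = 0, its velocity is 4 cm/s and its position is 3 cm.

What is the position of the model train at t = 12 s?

102.5 cm

On each constant-a segment, Δv = aΔt and Δx = v₀Δt + ½aΔt²; chain segment to segment.
0–6 s: v starts 4 cm/s; Δx = 4·6 + ½·1·6² = 42 cm; v ends 10 cm/s.
6–7 s: v starts 10 cm/s; Δx = 10·1 + ½·8·1² = 14 cm; v ends 18 cm/s.
7–9 s: v starts 18 cm/s; Δx = 18·2 + ½·-12·2² = 12 cm; v ends -6 cm/s.
9–12 s: v starts -6 cm/s; Δx = -6·3 + ½·11·3² = 31.5 cm; v ends 27 cm/s.
x(12) = 3 + Σ Δx = 102.5 cm.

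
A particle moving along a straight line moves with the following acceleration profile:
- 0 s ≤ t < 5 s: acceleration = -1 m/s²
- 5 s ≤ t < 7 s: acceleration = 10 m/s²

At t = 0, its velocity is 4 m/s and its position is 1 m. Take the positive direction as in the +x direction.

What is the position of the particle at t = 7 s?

On each constant-a segment, Δv = aΔt and Δx = v₀Δt + ½aΔt²; chain segment to segment.
0–5 s: v starts 4 m/s; Δx = 4·5 + ½·-1·5² = 7.5 m; v ends -1 m/s.
5–7 s: v starts -1 m/s; Δx = -1·2 + ½·10·2² = 18 m; v ends 19 m/s.
x(7) = 1 + Σ Δx = 26.5 m.

26.5 m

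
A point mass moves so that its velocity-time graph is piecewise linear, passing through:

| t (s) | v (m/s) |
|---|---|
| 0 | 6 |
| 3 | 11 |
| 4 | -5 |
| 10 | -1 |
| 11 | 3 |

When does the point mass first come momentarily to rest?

t = 3.6875 s

v changes sign on 3–4 s (from 11 to -5); the graph is linear there, so v = 0 at t = 3 + (-11)·(4 − 3)/(-5 − 11) = 3.6875 s.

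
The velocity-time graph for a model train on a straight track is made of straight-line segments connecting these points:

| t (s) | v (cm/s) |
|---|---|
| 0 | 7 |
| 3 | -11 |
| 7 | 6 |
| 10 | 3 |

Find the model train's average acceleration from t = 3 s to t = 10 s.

Average acceleration = Δv/Δt = (3 − -11)/(10 − 3) = 2 cm/s².

2 cm/s²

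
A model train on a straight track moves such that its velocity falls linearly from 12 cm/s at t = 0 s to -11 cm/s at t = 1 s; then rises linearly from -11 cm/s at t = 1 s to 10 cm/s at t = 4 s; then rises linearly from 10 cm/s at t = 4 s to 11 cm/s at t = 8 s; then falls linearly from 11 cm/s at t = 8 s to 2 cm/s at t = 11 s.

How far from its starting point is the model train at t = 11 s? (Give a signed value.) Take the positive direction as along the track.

Displacement is the signed area under the v-t curve.
0–1 s: ½(12 + -11)(1) = 0.5 cm
1–4 s: ½(-11 + 10)(3) = -1.5 cm
4–8 s: ½(10 + 11)(4) = 42 cm
8–11 s: ½(11 + 2)(3) = 19.5 cm
Net displacement = 60.5 cm

60.5 cm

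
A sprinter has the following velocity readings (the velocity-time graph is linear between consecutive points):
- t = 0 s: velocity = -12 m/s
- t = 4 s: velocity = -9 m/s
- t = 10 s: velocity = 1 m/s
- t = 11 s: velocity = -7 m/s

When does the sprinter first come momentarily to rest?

v changes sign on 4–10 s (from -9 to 1); the graph is linear there, so v = 0 at t = 4 + (9)·(10 − 4)/(1 − -9) = 9.4 s.

t = 9.4 s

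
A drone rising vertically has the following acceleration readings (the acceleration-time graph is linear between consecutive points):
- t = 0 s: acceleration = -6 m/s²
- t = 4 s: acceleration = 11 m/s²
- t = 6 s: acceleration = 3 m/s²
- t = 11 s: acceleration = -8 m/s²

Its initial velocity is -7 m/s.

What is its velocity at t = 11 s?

Δv equals the area under the a-t graph; then v = v₀ + Δv.
0–4 s: ½(-6 + 11)(4) = 10 m/s
4–6 s: ½(11 + 3)(2) = 14 m/s
6–11 s: ½(3 + -8)(5) = -12.5 m/s
Δv = 11.5 m/s, so v(11) = -7 + (11.5) = 4.5 m/s.

4.5 m/s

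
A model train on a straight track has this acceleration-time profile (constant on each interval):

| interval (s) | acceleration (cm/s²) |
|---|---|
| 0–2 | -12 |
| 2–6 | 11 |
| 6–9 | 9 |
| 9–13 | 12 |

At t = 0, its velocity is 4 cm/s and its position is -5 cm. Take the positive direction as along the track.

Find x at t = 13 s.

On each constant-a segment, Δv = aΔt and Δx = v₀Δt + ½aΔt²; chain segment to segment.
0–2 s: v starts 4 cm/s; Δx = 4·2 + ½·-12·2² = -16 cm; v ends -20 cm/s.
2–6 s: v starts -20 cm/s; Δx = -20·4 + ½·11·4² = 8 cm; v ends 24 cm/s.
6–9 s: v starts 24 cm/s; Δx = 24·3 + ½·9·3² = 112.5 cm; v ends 51 cm/s.
9–13 s: v starts 51 cm/s; Δx = 51·4 + ½·12·4² = 300 cm; v ends 99 cm/s.
x(13) = -5 + Σ Δx = 399.5 cm.

399.5 cm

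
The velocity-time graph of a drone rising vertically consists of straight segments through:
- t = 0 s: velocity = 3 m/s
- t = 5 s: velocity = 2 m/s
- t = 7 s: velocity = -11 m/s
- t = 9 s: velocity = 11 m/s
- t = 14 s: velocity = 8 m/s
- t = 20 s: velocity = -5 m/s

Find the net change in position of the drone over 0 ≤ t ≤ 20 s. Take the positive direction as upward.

60 m

Displacement is the signed area under the v-t curve.
0–5 s: ½(3 + 2)(5) = 12.5 m
5–7 s: ½(2 + -11)(2) = -9 m
7–9 s: ½(-11 + 11)(2) = 0 m
9–14 s: ½(11 + 8)(5) = 47.5 m
14–20 s: ½(8 + -5)(6) = 9 m
Net displacement = 60 m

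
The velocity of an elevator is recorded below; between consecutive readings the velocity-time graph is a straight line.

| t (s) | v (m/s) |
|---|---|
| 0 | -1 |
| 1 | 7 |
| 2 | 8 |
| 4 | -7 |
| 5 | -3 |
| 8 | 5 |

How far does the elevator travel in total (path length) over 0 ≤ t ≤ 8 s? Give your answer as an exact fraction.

Total distance travelled is ∫|v| dt — sum the magnitudes of each area piece.
0–1 s: v = 0 at t = 0.125 s; triangle areas 0.0625 + 3.0625 = 3.125 m
1–2 s: |½(7 + 8)(1)| = 7.5 m
2–4 s: v = 0 at t = 46/15 s; triangle areas 64/15 + 49/15 = 113/15 m
4–5 s: |½(-7 + -3)(1)| = 5 m
5–8 s: v = 0 at t = 6.125 s; triangle areas 1.6875 + 4.6875 = 6.375 m
Total distance = 443/15 m

443/15 m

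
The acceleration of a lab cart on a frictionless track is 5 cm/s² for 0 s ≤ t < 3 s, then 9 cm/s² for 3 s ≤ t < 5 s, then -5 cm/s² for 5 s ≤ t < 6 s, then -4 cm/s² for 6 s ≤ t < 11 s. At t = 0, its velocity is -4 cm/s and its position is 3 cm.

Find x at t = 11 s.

On each constant-a segment, Δv = aΔt and Δx = v₀Δt + ½aΔt²; chain segment to segment.
0–3 s: v starts -4 cm/s; Δx = -4·3 + ½·5·3² = 10.5 cm; v ends 11 cm/s.
3–5 s: v starts 11 cm/s; Δx = 11·2 + ½·9·2² = 40 cm; v ends 29 cm/s.
5–6 s: v starts 29 cm/s; Δx = 29·1 + ½·-5·1² = 26.5 cm; v ends 24 cm/s.
6–11 s: v starts 24 cm/s; Δx = 24·5 + ½·-4·5² = 70 cm; v ends 4 cm/s.
x(11) = 3 + Σ Δx = 150 cm.

150 cm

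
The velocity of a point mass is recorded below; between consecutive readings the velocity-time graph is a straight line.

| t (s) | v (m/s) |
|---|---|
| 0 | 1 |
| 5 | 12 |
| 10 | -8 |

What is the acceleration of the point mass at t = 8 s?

-4 m/s²

Acceleration is the slope of the v-t graph on 5–10 s: (-8 − 12)/(10 − 5) = -4 m/s².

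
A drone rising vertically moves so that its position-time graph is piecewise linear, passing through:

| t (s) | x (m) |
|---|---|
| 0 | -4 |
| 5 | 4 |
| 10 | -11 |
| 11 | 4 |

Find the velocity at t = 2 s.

Velocity is the slope of the x-t graph on 0–5 s: (4 − -4)/(5 − 0) = 1.6 m/s.

1.6 m/s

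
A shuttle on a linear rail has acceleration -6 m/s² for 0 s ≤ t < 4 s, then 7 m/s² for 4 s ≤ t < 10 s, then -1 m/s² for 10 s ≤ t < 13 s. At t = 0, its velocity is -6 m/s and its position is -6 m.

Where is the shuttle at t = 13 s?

On each constant-a segment, Δv = aΔt and Δx = v₀Δt + ½aΔt²; chain segment to segment.
0–4 s: v starts -6 m/s; Δx = -6·4 + ½·-6·4² = -72 m; v ends -30 m/s.
4–10 s: v starts -30 m/s; Δx = -30·6 + ½·7·6² = -54 m; v ends 12 m/s.
10–13 s: v starts 12 m/s; Δx = 12·3 + ½·-1·3² = 31.5 m; v ends 9 m/s.
x(13) = -6 + Σ Δx = -100.5 m.

-100.5 m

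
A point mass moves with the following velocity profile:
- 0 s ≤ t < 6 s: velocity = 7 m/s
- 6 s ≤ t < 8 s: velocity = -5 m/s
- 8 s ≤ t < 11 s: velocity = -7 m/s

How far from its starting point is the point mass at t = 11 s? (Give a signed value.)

Displacement is the signed area under the v-t curve.
0–6 s: 7 × 6 = 42 m
6–8 s: -5 × 2 = -10 m
8–11 s: -7 × 3 = -21 m
Net displacement = 11 m

11 m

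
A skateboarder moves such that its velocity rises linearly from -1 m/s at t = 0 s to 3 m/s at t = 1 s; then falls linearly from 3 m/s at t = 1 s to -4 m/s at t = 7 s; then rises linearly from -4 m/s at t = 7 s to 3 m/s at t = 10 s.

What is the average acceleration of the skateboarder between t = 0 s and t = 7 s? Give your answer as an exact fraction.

-3/7 m/s²

Average acceleration = Δv/Δt = (-4 − -1)/(7 − 0) = -3/7 m/s².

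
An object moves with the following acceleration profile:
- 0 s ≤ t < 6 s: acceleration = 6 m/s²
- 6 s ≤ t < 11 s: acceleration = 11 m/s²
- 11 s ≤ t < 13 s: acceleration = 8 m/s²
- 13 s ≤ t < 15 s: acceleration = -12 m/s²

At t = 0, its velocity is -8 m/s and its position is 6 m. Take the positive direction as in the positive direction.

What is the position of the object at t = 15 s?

On each constant-a segment, Δv = aΔt and Δx = v₀Δt + ½aΔt²; chain segment to segment.
0–6 s: v starts -8 m/s; Δx = -8·6 + ½·6·6² = 60 m; v ends 28 m/s.
6–11 s: v starts 28 m/s; Δx = 28·5 + ½·11·5² = 277.5 m; v ends 83 m/s.
11–13 s: v starts 83 m/s; Δx = 83·2 + ½·8·2² = 182 m; v ends 99 m/s.
13–15 s: v starts 99 m/s; Δx = 99·2 + ½·-12·2² = 174 m; v ends 75 m/s.
x(15) = 6 + Σ Δx = 699.5 m.

699.5 m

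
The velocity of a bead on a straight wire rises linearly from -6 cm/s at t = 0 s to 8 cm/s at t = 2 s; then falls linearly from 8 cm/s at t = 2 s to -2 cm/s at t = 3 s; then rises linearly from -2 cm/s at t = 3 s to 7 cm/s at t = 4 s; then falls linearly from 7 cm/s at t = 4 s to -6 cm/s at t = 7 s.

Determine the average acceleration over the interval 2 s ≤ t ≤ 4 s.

Average acceleration = Δv/Δt = (7 − 8)/(4 − 2) = -0.5 cm/s².

-0.5 cm/s²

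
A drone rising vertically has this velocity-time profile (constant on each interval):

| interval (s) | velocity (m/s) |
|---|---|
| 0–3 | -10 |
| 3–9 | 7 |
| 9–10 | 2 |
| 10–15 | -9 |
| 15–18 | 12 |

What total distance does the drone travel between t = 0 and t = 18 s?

155 m

Distance (not displacement) is the total path length: add the absolute areas under v-t.
0–3 s: |-10| × 3 = 30 m
3–9 s: |7| × 6 = 42 m
9–10 s: |2| × 1 = 2 m
10–15 s: |-9| × 5 = 45 m
15–18 s: |12| × 3 = 36 m
Total distance = 155 m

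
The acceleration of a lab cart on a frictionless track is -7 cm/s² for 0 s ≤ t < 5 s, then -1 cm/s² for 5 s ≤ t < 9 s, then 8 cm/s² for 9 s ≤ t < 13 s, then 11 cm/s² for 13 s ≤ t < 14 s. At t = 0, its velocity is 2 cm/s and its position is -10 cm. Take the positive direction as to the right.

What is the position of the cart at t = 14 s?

-311 cm

On each constant-a segment, Δv = aΔt and Δx = v₀Δt + ½aΔt²; chain segment to segment.
0–5 s: v starts 2 cm/s; Δx = 2·5 + ½·-7·5² = -77.5 cm; v ends -33 cm/s.
5–9 s: v starts -33 cm/s; Δx = -33·4 + ½·-1·4² = -140 cm; v ends -37 cm/s.
9–13 s: v starts -37 cm/s; Δx = -37·4 + ½·8·4² = -84 cm; v ends -5 cm/s.
13–14 s: v starts -5 cm/s; Δx = -5·1 + ½·11·1² = 0.5 cm; v ends 6 cm/s.
x(14) = -10 + Σ Δx = -311 cm.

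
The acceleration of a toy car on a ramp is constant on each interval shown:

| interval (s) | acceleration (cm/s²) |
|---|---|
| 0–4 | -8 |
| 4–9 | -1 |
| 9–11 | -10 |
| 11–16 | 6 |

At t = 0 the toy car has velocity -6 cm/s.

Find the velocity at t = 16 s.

-33 cm/s

Δv equals the area under the a-t graph; then v = v₀ + Δv.
0–4 s: -8 × 4 = -32 cm/s
4–9 s: -1 × 5 = -5 cm/s
9–11 s: -10 × 2 = -20 cm/s
11–16 s: 6 × 5 = 30 cm/s
Δv = -27 cm/s, so v(16) = -6 + (-27) = -33 cm/s.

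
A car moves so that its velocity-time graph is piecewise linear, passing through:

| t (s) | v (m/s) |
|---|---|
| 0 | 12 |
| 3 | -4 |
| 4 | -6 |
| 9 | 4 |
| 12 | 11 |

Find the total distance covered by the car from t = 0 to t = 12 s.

Distance (not displacement) is the total path length: add the absolute areas under v-t.
0–3 s: v = 0 at t = 2.25 s; triangle areas 13.5 + 1.5 = 15 m
3–4 s: |½(-4 + -6)(1)| = 5 m
4–9 s: v = 0 at t = 7 s; triangle areas 9 + 4 = 13 m
9–12 s: |½(4 + 11)(3)| = 22.5 m
Total distance = 55.5 m

55.5 m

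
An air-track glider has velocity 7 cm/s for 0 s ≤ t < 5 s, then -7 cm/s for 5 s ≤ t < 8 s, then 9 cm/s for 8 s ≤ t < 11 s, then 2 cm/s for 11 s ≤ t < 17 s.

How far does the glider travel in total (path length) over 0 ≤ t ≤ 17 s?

Total distance travelled is ∫|v| dt — sum the magnitudes of each area piece.
0–5 s: |7| × 5 = 35 cm
5–8 s: |-7| × 3 = 21 cm
8–11 s: |9| × 3 = 27 cm
11–17 s: |2| × 6 = 12 cm
Total distance = 95 cm

95 cm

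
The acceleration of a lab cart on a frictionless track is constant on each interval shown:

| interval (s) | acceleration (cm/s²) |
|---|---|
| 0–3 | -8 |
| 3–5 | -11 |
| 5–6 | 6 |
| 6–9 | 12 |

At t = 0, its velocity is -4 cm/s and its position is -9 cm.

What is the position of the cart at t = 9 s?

On each constant-a segment, Δv = aΔt and Δx = v₀Δt + ½aΔt²; chain segment to segment.
0–3 s: v starts -4 cm/s; Δx = -4·3 + ½·-8·3² = -48 cm; v ends -28 cm/s.
3–5 s: v starts -28 cm/s; Δx = -28·2 + ½·-11·2² = -78 cm; v ends -50 cm/s.
5–6 s: v starts -50 cm/s; Δx = -50·1 + ½·6·1² = -47 cm; v ends -44 cm/s.
6–9 s: v starts -44 cm/s; Δx = -44·3 + ½·12·3² = -78 cm; v ends -8 cm/s.
x(9) = -9 + Σ Δx = -260 cm.

-260 cm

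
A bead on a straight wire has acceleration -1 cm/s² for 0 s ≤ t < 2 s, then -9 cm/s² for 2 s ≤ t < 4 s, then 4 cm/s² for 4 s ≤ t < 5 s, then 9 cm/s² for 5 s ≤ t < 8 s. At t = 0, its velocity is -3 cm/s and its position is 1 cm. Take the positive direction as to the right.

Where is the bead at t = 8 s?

-72.5 cm

On each constant-a segment, Δv = aΔt and Δx = v₀Δt + ½aΔt²; chain segment to segment.
0–2 s: v starts -3 cm/s; Δx = -3·2 + ½·-1·2² = -8 cm; v ends -5 cm/s.
2–4 s: v starts -5 cm/s; Δx = -5·2 + ½·-9·2² = -28 cm; v ends -23 cm/s.
4–5 s: v starts -23 cm/s; Δx = -23·1 + ½·4·1² = -21 cm; v ends -19 cm/s.
5–8 s: v starts -19 cm/s; Δx = -19·3 + ½·9·3² = -16.5 cm; v ends 8 cm/s.
x(8) = 1 + Σ Δx = -72.5 cm.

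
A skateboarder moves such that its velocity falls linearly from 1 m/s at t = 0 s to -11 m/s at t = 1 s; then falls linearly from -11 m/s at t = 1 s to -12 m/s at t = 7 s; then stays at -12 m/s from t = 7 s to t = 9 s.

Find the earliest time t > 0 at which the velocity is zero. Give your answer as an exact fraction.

t = 1/12 s

v changes sign on 0–1 s (from 1 to -11); the graph is linear there, so v = 0 at t = 0 + (-1)·(1 − 0)/(-11 − 1) = 1/12 s.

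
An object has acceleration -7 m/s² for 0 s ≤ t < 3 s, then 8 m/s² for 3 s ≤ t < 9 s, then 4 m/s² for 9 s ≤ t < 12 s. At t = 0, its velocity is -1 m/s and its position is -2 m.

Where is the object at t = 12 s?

71.5 m

On each constant-a segment, Δv = aΔt and Δx = v₀Δt + ½aΔt²; chain segment to segment.
0–3 s: v starts -1 m/s; Δx = -1·3 + ½·-7·3² = -34.5 m; v ends -22 m/s.
3–9 s: v starts -22 m/s; Δx = -22·6 + ½·8·6² = 12 m; v ends 26 m/s.
9–12 s: v starts 26 m/s; Δx = 26·3 + ½·4·3² = 96 m; v ends 38 m/s.
x(12) = -2 + Σ Δx = 71.5 m.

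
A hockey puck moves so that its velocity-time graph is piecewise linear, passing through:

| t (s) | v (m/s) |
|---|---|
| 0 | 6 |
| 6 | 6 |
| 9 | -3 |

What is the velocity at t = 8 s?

On 6–9 s the graph is linear from 6 to -3 m/s: v(8) = 6 + (-3 − 6)·(8 − 6)/(9 − 6) = 0 m/s.

0 m/s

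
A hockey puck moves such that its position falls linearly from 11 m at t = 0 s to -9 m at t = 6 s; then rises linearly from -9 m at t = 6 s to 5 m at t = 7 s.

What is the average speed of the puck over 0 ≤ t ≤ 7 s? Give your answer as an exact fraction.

34/7 m/s

Average speed = (total path length)/(elapsed time); on a piecewise-linear x-t graph the path length is Σ|Δx|.
0–6 s: |Δx| = |-9 − 11| = 20 m
6–7 s: |Δx| = |5 − -9| = 14 m
Total path = 34 m; average speed = 34/7 = 34/7 m/s.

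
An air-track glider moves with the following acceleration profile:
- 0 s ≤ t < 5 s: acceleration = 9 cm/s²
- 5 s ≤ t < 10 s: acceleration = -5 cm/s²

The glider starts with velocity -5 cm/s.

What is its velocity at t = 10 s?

15 cm/s

Δv equals the area under the a-t graph; then v = v₀ + Δv.
0–5 s: 9 × 5 = 45 cm/s
5–10 s: -5 × 5 = -25 cm/s
Δv = 20 cm/s, so v(10) = -5 + (20) = 15 cm/s.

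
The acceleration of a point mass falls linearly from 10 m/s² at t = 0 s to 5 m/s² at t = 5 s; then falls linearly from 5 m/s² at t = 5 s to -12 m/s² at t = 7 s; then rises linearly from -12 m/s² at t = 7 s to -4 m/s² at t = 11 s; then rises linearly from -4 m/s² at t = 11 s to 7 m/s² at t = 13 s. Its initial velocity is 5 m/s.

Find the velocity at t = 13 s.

Δv equals the area under the a-t graph; then v = v₀ + Δv.
0–5 s: ½(10 + 5)(5) = 37.5 m/s
5–7 s: ½(5 + -12)(2) = -7 m/s
7–11 s: ½(-12 + -4)(4) = -32 m/s
11–13 s: ½(-4 + 7)(2) = 3 m/s
Δv = 1.5 m/s, so v(13) = 5 + (1.5) = 6.5 m/s.

6.5 m/s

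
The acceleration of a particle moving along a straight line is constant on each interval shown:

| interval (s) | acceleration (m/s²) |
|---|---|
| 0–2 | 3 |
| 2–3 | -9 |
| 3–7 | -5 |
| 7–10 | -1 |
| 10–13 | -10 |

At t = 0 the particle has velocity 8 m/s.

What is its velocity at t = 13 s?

Δv equals the area under the a-t graph; then v = v₀ + Δv.
0–2 s: 3 × 2 = 6 m/s
2–3 s: -9 × 1 = -9 m/s
3–7 s: -5 × 4 = -20 m/s
7–10 s: -1 × 3 = -3 m/s
10–13 s: -10 × 3 = -30 m/s
Δv = -56 m/s, so v(13) = 8 + (-56) = -48 m/s.

-48 m/s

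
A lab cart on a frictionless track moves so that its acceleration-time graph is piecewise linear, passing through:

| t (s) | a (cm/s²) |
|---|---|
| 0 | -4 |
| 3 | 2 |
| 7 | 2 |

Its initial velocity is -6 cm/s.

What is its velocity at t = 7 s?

Δv equals the area under the a-t graph; then v = v₀ + Δv.
0–3 s: ½(-4 + 2)(3) = -3 cm/s
3–7 s: 2 × 4 = 8 cm/s
Δv = 5 cm/s, so v(7) = -6 + (5) = -1 cm/s.

-1 cm/s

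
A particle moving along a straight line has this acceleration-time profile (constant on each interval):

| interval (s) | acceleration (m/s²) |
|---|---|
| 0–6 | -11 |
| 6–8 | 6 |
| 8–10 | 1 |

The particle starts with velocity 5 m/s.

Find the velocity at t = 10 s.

Δv equals the area under the a-t graph; then v = v₀ + Δv.
0–6 s: -11 × 6 = -66 m/s
6–8 s: 6 × 2 = 12 m/s
8–10 s: 1 × 2 = 2 m/s
Δv = -52 m/s, so v(10) = 5 + (-52) = -47 m/s.

-47 m/s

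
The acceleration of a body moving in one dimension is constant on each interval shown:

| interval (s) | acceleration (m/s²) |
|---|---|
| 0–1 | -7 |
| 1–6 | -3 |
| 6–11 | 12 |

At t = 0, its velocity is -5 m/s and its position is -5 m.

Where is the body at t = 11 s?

On each constant-a segment, Δv = aΔt and Δx = v₀Δt + ½aΔt²; chain segment to segment.
0–1 s: v starts -5 m/s; Δx = -5·1 + ½·-7·1² = -8.5 m; v ends -12 m/s.
1–6 s: v starts -12 m/s; Δx = -12·5 + ½·-3·5² = -97.5 m; v ends -27 m/s.
6–11 s: v starts -27 m/s; Δx = -27·5 + ½·12·5² = 15 m; v ends 33 m/s.
x(11) = -5 + Σ Δx = -96 m.

-96 m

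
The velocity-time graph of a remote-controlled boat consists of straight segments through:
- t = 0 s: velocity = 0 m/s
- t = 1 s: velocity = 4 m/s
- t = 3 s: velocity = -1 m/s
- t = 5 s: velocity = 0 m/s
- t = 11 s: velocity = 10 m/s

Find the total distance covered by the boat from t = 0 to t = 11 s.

Total distance travelled is ∫|v| dt — sum the magnitudes of each area piece.
0–1 s: |½(0 + 4)(1)| = 2 m
1–3 s: v = 0 at t = 2.6 s; triangle areas 3.2 + 0.2 = 3.4 m
3–5 s: |½(-1 + 0)(2)| = 1 m
5–11 s: |½(0 + 10)(6)| = 30 m
Total distance = 36.4 m

36.4 m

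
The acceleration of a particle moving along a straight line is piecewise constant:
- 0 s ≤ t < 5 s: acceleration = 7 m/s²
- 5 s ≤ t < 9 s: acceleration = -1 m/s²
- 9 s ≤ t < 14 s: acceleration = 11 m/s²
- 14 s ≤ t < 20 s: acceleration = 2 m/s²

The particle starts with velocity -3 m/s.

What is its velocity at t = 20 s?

Δv equals the area under the a-t graph; then v = v₀ + Δv.
0–5 s: 7 × 5 = 35 m/s
5–9 s: -1 × 4 = -4 m/s
9–14 s: 11 × 5 = 55 m/s
14–20 s: 2 × 6 = 12 m/s
Δv = 98 m/s, so v(20) = -3 + (98) = 95 m/s.

95 m/s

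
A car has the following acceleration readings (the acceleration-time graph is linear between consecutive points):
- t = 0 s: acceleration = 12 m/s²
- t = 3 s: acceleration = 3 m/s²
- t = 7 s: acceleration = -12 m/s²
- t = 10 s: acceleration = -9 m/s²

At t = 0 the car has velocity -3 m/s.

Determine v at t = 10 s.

Δv equals the area under the a-t graph; then v = v₀ + Δv.
0–3 s: ½(12 + 3)(3) = 22.5 m/s
3–7 s: ½(3 + -12)(4) = -18 m/s
7–10 s: ½(-12 + -9)(3) = -31.5 m/s
Δv = -27 m/s, so v(10) = -3 + (-27) = -30 m/s.

-30 m/s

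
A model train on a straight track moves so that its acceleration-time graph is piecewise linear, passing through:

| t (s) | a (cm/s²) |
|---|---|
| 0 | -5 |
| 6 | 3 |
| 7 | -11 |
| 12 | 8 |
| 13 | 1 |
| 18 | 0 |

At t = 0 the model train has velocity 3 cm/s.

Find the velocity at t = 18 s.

Δv equals the area under the a-t graph; then v = v₀ + Δv.
0–6 s: ½(-5 + 3)(6) = -6 cm/s
6–7 s: ½(3 + -11)(1) = -4 cm/s
7–12 s: ½(-11 + 8)(5) = -7.5 cm/s
12–13 s: ½(8 + 1)(1) = 4.5 cm/s
13–18 s: ½(1 + 0)(5) = 2.5 cm/s
Δv = -10.5 cm/s, so v(18) = 3 + (-10.5) = -7.5 cm/s.

-7.5 cm/s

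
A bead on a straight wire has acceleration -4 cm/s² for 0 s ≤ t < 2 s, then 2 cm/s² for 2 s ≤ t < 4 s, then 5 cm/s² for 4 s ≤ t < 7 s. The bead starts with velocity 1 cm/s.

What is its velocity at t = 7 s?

Δv equals the area under the a-t graph; then v = v₀ + Δv.
0–2 s: -4 × 2 = -8 cm/s
2–4 s: 2 × 2 = 4 cm/s
4–7 s: 5 × 3 = 15 cm/s
Δv = 11 cm/s, so v(7) = 1 + (11) = 12 cm/s.

12 cm/s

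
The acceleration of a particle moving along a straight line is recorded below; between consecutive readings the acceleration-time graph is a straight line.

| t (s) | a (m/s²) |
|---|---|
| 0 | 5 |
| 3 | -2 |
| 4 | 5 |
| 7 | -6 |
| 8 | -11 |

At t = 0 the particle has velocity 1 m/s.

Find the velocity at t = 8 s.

Δv equals the area under the a-t graph; then v = v₀ + Δv.
0–3 s: ½(5 + -2)(3) = 4.5 m/s
3–4 s: ½(-2 + 5)(1) = 1.5 m/s
4–7 s: ½(5 + -6)(3) = -1.5 m/s
7–8 s: ½(-6 + -11)(1) = -8.5 m/s
Δv = -4 m/s, so v(8) = 1 + (-4) = -3 m/s.

-3 m/s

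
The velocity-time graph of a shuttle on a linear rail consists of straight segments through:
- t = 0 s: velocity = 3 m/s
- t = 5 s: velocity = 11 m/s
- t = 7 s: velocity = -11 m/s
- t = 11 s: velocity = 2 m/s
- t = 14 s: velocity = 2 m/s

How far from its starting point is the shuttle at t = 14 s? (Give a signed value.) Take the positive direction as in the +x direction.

23 m

Net displacement equals the area under the velocity-time graph (areas below the axis count negative).
0–5 s: ½(3 + 11)(5) = 35 m
5–7 s: ½(11 + -11)(2) = 0 m
7–11 s: ½(-11 + 2)(4) = -18 m
11–14 s: 2 × 3 = 6 m
Net displacement = 23 m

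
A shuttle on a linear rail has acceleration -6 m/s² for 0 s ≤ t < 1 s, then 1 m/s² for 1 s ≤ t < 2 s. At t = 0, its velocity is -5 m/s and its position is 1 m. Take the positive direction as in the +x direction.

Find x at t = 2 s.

-17.5 m

On each constant-a segment, Δv = aΔt and Δx = v₀Δt + ½aΔt²; chain segment to segment.
0–1 s: v starts -5 m/s; Δx = -5·1 + ½·-6·1² = -8 m; v ends -11 m/s.
1–2 s: v starts -11 m/s; Δx = -11·1 + ½·1·1² = -10.5 m; v ends -10 m/s.
x(2) = 1 + Σ Δx = -17.5 m.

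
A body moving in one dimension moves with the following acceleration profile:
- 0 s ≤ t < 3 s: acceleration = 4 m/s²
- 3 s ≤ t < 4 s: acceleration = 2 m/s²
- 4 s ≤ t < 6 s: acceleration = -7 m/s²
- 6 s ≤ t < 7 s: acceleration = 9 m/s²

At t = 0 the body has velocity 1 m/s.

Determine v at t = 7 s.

10 m/s

Δv equals the area under the a-t graph; then v = v₀ + Δv.
0–3 s: 4 × 3 = 12 m/s
3–4 s: 2 × 1 = 2 m/s
4–6 s: -7 × 2 = -14 m/s
6–7 s: 9 × 1 = 9 m/s
Δv = 9 m/s, so v(7) = 1 + (9) = 10 m/s.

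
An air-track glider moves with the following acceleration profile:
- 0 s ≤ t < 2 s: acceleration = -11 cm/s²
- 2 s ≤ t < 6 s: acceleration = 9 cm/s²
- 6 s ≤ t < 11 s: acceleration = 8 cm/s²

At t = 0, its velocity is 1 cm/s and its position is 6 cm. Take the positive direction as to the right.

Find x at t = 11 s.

On each constant-a segment, Δv = aΔt and Δx = v₀Δt + ½aΔt²; chain segment to segment.
0–2 s: v starts 1 cm/s; Δx = 1·2 + ½·-11·2² = -20 cm; v ends -21 cm/s.
2–6 s: v starts -21 cm/s; Δx = -21·4 + ½·9·4² = -12 cm; v ends 15 cm/s.
6–11 s: v starts 15 cm/s; Δx = 15·5 + ½·8·5² = 175 cm; v ends 55 cm/s.
x(11) = 6 + Σ Δx = 149 cm.

149 cm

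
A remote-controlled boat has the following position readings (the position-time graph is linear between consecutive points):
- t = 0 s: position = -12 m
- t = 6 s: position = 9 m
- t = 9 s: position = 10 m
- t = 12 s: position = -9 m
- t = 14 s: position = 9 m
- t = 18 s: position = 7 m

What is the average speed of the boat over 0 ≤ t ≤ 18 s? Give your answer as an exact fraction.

Average speed = (total path length)/(elapsed time); on a piecewise-linear x-t graph the path length is Σ|Δx|.
0–6 s: |Δx| = |9 − -12| = 21 m
6–9 s: |Δx| = |10 − 9| = 1 m
9–12 s: |Δx| = |-9 − 10| = 19 m
12–14 s: |Δx| = |9 − -9| = 18 m
14–18 s: |Δx| = |7 − 9| = 2 m
Total path = 61 m; average speed = 61/18 = 61/18 m/s.

61/18 m/s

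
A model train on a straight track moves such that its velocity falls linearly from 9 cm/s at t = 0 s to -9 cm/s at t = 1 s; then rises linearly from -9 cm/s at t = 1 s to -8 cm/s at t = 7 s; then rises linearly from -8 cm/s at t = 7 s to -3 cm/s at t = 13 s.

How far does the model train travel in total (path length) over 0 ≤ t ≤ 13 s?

88.5 cm

Total distance travelled is ∫|v| dt — sum the magnitudes of each area piece.
0–1 s: v = 0 at t = 0.5 s; triangle areas 2.25 + 2.25 = 4.5 cm
1–7 s: |½(-9 + -8)(6)| = 51 cm
7–13 s: |½(-8 + -3)(6)| = 33 cm
Total distance = 88.5 cm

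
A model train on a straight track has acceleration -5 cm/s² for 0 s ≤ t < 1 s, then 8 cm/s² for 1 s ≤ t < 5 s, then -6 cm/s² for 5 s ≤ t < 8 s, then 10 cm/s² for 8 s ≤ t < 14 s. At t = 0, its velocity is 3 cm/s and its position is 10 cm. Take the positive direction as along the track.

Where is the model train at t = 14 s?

On each constant-a segment, Δv = aΔt and Δx = v₀Δt + ½aΔt²; chain segment to segment.
0–1 s: v starts 3 cm/s; Δx = 3·1 + ½·-5·1² = 0.5 cm; v ends -2 cm/s.
1–5 s: v starts -2 cm/s; Δx = -2·4 + ½·8·4² = 56 cm; v ends 30 cm/s.
5–8 s: v starts 30 cm/s; Δx = 30·3 + ½·-6·3² = 63 cm; v ends 12 cm/s.
8–14 s: v starts 12 cm/s; Δx = 12·6 + ½·10·6² = 252 cm; v ends 72 cm/s.
x(14) = 10 + Σ Δx = 381.5 cm.

381.5 cm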